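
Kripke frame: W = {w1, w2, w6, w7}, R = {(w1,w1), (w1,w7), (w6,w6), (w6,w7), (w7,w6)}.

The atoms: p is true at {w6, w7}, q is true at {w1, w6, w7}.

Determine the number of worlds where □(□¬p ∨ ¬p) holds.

w1: successors {w1, w7}; □¬p ∨ ¬p there: w1:T, w7:F. ✗
w2: no successors, so □(□¬p ∨ ¬p) holds vacuously. ✓
w6: successors {w6, w7}; □¬p ∨ ¬p there: w6:F, w7:F. ✗
w7: successors {w6}; □¬p ∨ ¬p there: w6:F. ✗
Satisfying worlds: {w2}.

1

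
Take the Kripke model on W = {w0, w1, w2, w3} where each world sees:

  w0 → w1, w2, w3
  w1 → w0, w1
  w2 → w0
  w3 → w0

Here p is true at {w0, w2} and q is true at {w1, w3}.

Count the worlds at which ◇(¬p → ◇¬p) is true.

4

w0: successors {w1, w2, w3}; ¬p → ◇¬p there: w1:T, w2:T, w3:F. ✓
w1: successors {w0, w1}; ¬p → ◇¬p there: w0:T, w1:T. ✓
w2: successors {w0}; ¬p → ◇¬p there: w0:T. ✓
w3: successors {w0}; ¬p → ◇¬p there: w0:T. ✓
Satisfying worlds: {w0, w1, w2, w3}.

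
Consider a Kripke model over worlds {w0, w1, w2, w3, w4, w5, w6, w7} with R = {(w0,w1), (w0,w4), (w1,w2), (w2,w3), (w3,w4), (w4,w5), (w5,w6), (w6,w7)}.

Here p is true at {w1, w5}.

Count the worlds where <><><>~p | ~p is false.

1

w0: <><><>~p is T, ~p is T. ✓
w1: <><><>~p is T, ~p is F. ✓
w2: <><><>~p is F, ~p is T. ✓
w3: <><><>~p is T, ~p is T. ✓
w4: <><><>~p is T, ~p is T. ✓
w5: <><><>~p is F, ~p is F. ✗
w6: <><><>~p is F, ~p is T. ✓
w7: <><><>~p is F, ~p is T. ✓
Satisfying worlds: {w0, w1, w2, w3, w4, w6, w7}.
So <><><>~p | ~p fails at the other 1 world.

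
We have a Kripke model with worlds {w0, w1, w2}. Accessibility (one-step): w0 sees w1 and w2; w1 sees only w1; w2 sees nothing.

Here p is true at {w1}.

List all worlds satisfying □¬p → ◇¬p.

{w0, w1}

w0: □¬p is F, ◇¬p is T. ✓
w1: □¬p is F, ◇¬p is F. ✓
w2: □¬p is T, ◇¬p is F. ✗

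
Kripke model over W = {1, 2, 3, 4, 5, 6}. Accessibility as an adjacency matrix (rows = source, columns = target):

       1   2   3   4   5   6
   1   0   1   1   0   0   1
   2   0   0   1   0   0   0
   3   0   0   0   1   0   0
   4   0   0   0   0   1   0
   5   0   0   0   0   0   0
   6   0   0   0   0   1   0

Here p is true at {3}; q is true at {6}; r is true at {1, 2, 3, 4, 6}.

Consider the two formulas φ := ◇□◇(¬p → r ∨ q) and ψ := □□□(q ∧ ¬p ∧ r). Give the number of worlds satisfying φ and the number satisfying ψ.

For ◇□◇(¬p → r ∨ q):
1: successors {2, 3, 6}; □◇(¬p → r ∨ q) there: 2:T, 3:F, 6:F. ✓
2: successors {3}; □◇(¬p → r ∨ q) there: 3:F. ✗
3: successors {4}; □◇(¬p → r ∨ q) there: 4:F. ✗
4: successors {5}; □◇(¬p → r ∨ q) there: 5:T. ✓
5: no successors, so ◇□◇(¬p → r ∨ q) fails. ✗
6: successors {5}; □◇(¬p → r ∨ q) there: 5:T. ✓
— 3 worlds.
For □□□(q ∧ ¬p ∧ r):
1: successors {2, 3, 6}; □□(q ∧ ¬p ∧ r) there: 2:F, 3:F, 6:T. ✗
2: successors {3}; □□(q ∧ ¬p ∧ r) there: 3:F. ✗
3: successors {4}; □□(q ∧ ¬p ∧ r) there: 4:T. ✓
4: successors {5}; □□(q ∧ ¬p ∧ r) there: 5:T. ✓
5: no successors, so □□□(q ∧ ¬p ∧ r) holds vacuously. ✓
6: successors {5}; □□(q ∧ ¬p ∧ r) there: 5:T. ✓
— 4 worlds.

3 and 4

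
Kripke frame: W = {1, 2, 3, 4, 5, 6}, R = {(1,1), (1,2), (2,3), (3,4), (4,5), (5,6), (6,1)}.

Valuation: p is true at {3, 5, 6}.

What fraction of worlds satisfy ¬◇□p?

1/2

1: ◇□p is T. ✗
2: ◇□p is F. ✓
3: ◇□p is T. ✗
4: ◇□p is T. ✗
5: ◇□p is F. ✓
6: ◇□p is F. ✓
That's 3 of 6 worlds, so 3/6 = 1/2.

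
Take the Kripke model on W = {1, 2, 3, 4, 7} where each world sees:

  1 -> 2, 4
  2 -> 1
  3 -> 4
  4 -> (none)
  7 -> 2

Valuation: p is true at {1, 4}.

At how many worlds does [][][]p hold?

1: successors {2, 4}; [][]p there: 2:F, 4:T. ✗
2: successors {1}; [][]p there: 1:T. ✓
3: successors {4}; [][]p there: 4:T. ✓
4: no successors, so [][][]p holds vacuously. ✓
7: successors {2}; [][]p there: 2:F. ✗
Satisfying worlds: {2, 3, 4}.

3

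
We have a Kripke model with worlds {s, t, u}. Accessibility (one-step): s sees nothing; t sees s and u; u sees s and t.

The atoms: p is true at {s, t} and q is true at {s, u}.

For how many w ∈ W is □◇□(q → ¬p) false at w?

2

s: no successors, so □◇□(q → ¬p) holds vacuously. ✓
t: successors {s, u}; ◇□(q → ¬p) there: s:F, u:T. ✗
u: successors {s, t}; ◇□(q → ¬p) there: s:F, t:T. ✗
Satisfying worlds: {s}.
So □◇□(q → ¬p) fails at the other 2 worlds.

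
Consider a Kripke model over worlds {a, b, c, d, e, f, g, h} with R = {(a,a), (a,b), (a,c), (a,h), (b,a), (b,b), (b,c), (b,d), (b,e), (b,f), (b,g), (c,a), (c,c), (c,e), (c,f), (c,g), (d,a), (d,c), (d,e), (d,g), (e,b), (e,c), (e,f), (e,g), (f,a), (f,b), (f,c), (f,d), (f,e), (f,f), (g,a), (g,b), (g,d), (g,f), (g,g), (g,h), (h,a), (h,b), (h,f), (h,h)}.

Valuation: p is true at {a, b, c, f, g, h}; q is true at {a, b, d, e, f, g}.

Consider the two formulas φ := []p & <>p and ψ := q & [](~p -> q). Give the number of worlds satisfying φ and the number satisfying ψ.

3 and 6

For []p & <>p:
a: []p is T, <>p is T. ✓
b: []p is F, <>p is T. ✗
c: []p is F, <>p is T. ✗
d: []p is F, <>p is T. ✗
e: []p is T, <>p is T. ✓
f: []p is F, <>p is T. ✗
g: []p is F, <>p is T. ✗
h: []p is T, <>p is T. ✓
— 3 worlds.
For q & [](~p -> q):
a: q is T, [](~p -> q) is T. ✓
b: q is T, [](~p -> q) is T. ✓
c: q is F, [](~p -> q) is T. ✗
d: q is T, [](~p -> q) is T. ✓
e: q is T, [](~p -> q) is T. ✓
f: q is T, [](~p -> q) is T. ✓
g: q is T, [](~p -> q) is T. ✓
h: q is F, [](~p -> q) is T. ✗
— 6 worlds.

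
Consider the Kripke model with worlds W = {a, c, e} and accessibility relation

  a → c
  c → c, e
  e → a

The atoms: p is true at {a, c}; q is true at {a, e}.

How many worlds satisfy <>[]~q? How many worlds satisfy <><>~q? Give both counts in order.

For <>[]~q:
a: successors {c}; []~q there: c:F. ✗
c: successors {c, e}; []~q there: c:F, e:F. ✗
e: successors {a}; []~q there: a:T. ✓
— 1 world.
For <><>~q:
a: successors {c}; <>~q there: c:T. ✓
c: successors {c, e}; <>~q there: c:T, e:F. ✓
e: successors {a}; <>~q there: a:T. ✓
— 3 worlds.

1 and 3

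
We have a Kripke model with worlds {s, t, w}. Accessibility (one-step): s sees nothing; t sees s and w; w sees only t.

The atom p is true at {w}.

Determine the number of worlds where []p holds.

1

s: no successors, so []p holds vacuously. ✓
t: successors {s, w}; p there: s:F, w:T. ✗
w: successors {t}; p there: t:F. ✗
Satisfying worlds: {s}.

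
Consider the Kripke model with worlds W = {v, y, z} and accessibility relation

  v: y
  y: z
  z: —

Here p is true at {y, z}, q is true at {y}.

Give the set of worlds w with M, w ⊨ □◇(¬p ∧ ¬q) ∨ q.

{y, z}

v: □◇(¬p ∧ ¬q) is F, q is F. ✗
y: □◇(¬p ∧ ¬q) is F, q is T. ✓
z: □◇(¬p ∧ ¬q) is T, q is F. ✓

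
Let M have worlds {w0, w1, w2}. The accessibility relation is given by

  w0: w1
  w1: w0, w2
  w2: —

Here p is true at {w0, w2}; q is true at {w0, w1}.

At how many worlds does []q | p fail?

w0: []q is T, p is T. ✓
w1: []q is F, p is F. ✗
w2: []q is T, p is T. ✓
Satisfying worlds: {w0, w2}.
So []q | p fails at the other 1 world.

1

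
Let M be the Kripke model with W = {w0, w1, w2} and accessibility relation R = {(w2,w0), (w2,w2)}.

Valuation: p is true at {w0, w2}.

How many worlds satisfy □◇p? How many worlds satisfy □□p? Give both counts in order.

2 and 3

For □◇p:
w0: no successors, so □◇p holds vacuously. ✓
w1: no successors, so □◇p holds vacuously. ✓
w2: successors {w0, w2}; ◇p there: w0:F, w2:T. ✗
— 2 worlds.
For □□p:
w0: no successors, so □□p holds vacuously. ✓
w1: no successors, so □□p holds vacuously. ✓
w2: successors {w0, w2}; □p there: w0:T, w2:T. ✓
— 3 worlds.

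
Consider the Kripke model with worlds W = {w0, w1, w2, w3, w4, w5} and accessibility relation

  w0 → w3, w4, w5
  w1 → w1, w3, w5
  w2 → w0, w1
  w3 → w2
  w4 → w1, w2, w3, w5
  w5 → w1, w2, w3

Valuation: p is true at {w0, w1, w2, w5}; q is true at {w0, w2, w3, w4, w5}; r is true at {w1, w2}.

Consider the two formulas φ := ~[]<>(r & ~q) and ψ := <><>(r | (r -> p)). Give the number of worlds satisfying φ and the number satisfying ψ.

For ~[]<>(r & ~q):
w0: []<>(r & ~q) is F. ✓
w1: []<>(r & ~q) is F. ✓
w2: []<>(r & ~q) is F. ✓
w3: []<>(r & ~q) is T. ✗
w4: []<>(r & ~q) is F. ✓
w5: []<>(r & ~q) is F. ✓
— 5 worlds.
For <><>(r | (r -> p)):
w0: successors {w3, w4, w5}; <>(r | (r -> p)) there: w3:T, w4:T, w5:T. ✓
w1: successors {w1, w3, w5}; <>(r | (r -> p)) there: w1:T, w3:T, w5:T. ✓
w2: successors {w0, w1}; <>(r | (r -> p)) there: w0:T, w1:T. ✓
w3: successors {w2}; <>(r | (r -> p)) there: w2:T. ✓
w4: successors {w1, w2, w3, w5}; <>(r | (r -> p)) there: w1:T, w2:T, w3:T, w5:T. ✓
w5: successors {w1, w2, w3}; <>(r | (r -> p)) there: w1:T, w2:T, w3:T. ✓
— 6 worlds.

5 and 6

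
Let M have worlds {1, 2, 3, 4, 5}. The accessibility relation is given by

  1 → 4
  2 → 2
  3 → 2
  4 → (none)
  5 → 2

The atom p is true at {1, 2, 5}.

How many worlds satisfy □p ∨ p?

1: □p is F, p is T. ✓
2: □p is T, p is T. ✓
3: □p is T, p is F. ✓
4: □p is T, p is F. ✓
5: □p is T, p is T. ✓
Satisfying worlds: {1, 2, 3, 4, 5}.

5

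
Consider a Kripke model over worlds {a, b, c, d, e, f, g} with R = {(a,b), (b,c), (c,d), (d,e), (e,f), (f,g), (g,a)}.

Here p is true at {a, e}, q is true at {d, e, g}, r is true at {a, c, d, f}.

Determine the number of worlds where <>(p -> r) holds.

6

a: successors {b}; p -> r there: b:T. ✓
b: successors {c}; p -> r there: c:T. ✓
c: successors {d}; p -> r there: d:T. ✓
d: successors {e}; p -> r there: e:F. ✗
e: successors {f}; p -> r there: f:T. ✓
f: successors {g}; p -> r there: g:T. ✓
g: successors {a}; p -> r there: a:T. ✓
Satisfying worlds: {a, b, c, e, f, g}.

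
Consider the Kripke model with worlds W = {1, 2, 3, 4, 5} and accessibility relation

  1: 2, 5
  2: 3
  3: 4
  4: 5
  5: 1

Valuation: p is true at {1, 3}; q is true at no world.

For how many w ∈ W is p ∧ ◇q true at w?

1: p is T, ◇q is F. ✗
2: p is F, ◇q is F. ✗
3: p is T, ◇q is F. ✗
4: p is F, ◇q is F. ✗
5: p is F, ◇q is F. ✗
Satisfying worlds: ∅.

0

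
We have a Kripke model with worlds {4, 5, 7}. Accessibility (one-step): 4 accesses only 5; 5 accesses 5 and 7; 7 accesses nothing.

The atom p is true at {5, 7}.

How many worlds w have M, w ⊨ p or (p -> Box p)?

3

4: p is F, p -> Box p is T. ✓
5: p is T, p -> Box p is T. ✓
7: p is T, p -> Box p is T. ✓
Satisfying worlds: {4, 5, 7}.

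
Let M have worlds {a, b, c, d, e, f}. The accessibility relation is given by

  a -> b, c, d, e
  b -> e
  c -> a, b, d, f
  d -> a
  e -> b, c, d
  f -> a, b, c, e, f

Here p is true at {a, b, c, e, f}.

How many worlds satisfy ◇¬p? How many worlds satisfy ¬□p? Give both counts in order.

For ◇¬p:
a: successors {b, c, d, e}; ¬p there: b:F, c:F, d:T, e:F. ✓
b: successors {e}; ¬p there: e:F. ✗
c: successors {a, b, d, f}; ¬p there: a:F, b:F, d:T, f:F. ✓
d: successors {a}; ¬p there: a:F. ✗
e: successors {b, c, d}; ¬p there: b:F, c:F, d:T. ✓
f: successors {a, b, c, e, f}; ¬p there: a:F, b:F, c:F, e:F, f:F. ✗
— 3 worlds.
For ¬□p:
a: □p is F. ✓
b: □p is T. ✗
c: □p is F. ✓
d: □p is T. ✗
e: □p is F. ✓
f: □p is T. ✗
— 3 worlds.

3 and 3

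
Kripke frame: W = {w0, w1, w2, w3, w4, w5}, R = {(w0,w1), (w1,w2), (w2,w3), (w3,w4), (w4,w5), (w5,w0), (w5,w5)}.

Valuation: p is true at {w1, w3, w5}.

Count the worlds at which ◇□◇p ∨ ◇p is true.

5

w0: ◇□◇p is T, ◇p is T. ✓
w1: ◇□◇p is F, ◇p is F. ✗
w2: ◇□◇p is T, ◇p is T. ✓
w3: ◇□◇p is T, ◇p is F. ✓
w4: ◇□◇p is T, ◇p is T. ✓
w5: ◇□◇p is T, ◇p is T. ✓
Satisfying worlds: {w0, w2, w3, w4, w5}.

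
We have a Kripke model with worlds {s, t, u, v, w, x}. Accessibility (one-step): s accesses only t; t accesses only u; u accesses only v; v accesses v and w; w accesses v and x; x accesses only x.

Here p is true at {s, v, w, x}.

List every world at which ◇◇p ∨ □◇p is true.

s: ◇◇p is F, □◇p is F. ✗
t: ◇◇p is T, □◇p is T. ✓
u: ◇◇p is T, □◇p is T. ✓
v: ◇◇p is T, □◇p is T. ✓
w: ◇◇p is T, □◇p is T. ✓
x: ◇◇p is T, □◇p is T. ✓

{t, u, v, w, x}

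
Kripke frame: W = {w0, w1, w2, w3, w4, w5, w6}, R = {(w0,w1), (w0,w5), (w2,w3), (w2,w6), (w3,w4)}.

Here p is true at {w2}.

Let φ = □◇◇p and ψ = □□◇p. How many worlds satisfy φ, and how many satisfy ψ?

4 and 6

For □◇◇p:
w0: successors {w1, w5}; ◇◇p there: w1:F, w5:F. ✗
w1: no successors, so □◇◇p holds vacuously. ✓
w2: successors {w3, w6}; ◇◇p there: w3:F, w6:F. ✗
w3: successors {w4}; ◇◇p there: w4:F. ✗
w4: no successors, so □◇◇p holds vacuously. ✓
w5: no successors, so □◇◇p holds vacuously. ✓
w6: no successors, so □◇◇p holds vacuously. ✓
— 4 worlds.
For □□◇p:
w0: successors {w1, w5}; □◇p there: w1:T, w5:T. ✓
w1: no successors, so □□◇p holds vacuously. ✓
w2: successors {w3, w6}; □◇p there: w3:F, w6:T. ✗
w3: successors {w4}; □◇p there: w4:T. ✓
w4: no successors, so □□◇p holds vacuously. ✓
w5: no successors, so □□◇p holds vacuously. ✓
w6: no successors, so □□◇p holds vacuously. ✓
— 6 worlds.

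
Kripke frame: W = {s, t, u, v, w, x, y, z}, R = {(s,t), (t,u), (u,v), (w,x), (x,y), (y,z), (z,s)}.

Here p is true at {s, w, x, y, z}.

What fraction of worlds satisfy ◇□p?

s: successors {t}; □p there: t:F. ✗
t: successors {u}; □p there: u:F. ✗
u: successors {v}; □p there: v:T. ✓
v: no successors, so ◇□p fails. ✗
w: successors {x}; □p there: x:T. ✓
x: successors {y}; □p there: y:T. ✓
y: successors {z}; □p there: z:T. ✓
z: successors {s}; □p there: s:F. ✗
That's 4 of 8 worlds, so 4/8 = 1/2.

1/2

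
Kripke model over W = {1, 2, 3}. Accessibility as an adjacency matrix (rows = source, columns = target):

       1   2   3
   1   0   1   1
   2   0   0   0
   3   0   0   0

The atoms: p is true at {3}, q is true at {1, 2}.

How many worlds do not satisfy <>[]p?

2

1: successors {2, 3}; []p there: 2:T, 3:T. ✓
2: no successors, so <>[]p fails. ✗
3: no successors, so <>[]p fails. ✗
Satisfying worlds: {1}.
So <>[]p fails at the other 2 worlds.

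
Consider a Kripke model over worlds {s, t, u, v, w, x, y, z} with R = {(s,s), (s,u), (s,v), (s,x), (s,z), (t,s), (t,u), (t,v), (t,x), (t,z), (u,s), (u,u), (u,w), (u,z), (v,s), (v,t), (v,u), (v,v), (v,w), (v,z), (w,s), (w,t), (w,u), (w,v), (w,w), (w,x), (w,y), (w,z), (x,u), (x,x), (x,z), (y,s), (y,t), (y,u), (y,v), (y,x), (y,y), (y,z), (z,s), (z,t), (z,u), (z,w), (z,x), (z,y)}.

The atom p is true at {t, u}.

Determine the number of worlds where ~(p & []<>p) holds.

s: p & []<>p is F. ✓
t: p & []<>p is T. ✗
u: p & []<>p is T. ✗
v: p & []<>p is F. ✓
w: p & []<>p is F. ✓
x: p & []<>p is F. ✓
y: p & []<>p is F. ✓
z: p & []<>p is F. ✓
Satisfying worlds: {s, v, w, x, y, z}.

6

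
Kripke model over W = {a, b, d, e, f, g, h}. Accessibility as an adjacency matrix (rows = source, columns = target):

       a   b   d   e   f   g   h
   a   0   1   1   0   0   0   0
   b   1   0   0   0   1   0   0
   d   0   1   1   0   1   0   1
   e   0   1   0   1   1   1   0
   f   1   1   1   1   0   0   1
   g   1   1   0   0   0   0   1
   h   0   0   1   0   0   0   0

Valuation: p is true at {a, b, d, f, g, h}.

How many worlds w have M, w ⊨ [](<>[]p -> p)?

5

a: successors {b, d}; <>[]p -> p there: b:T, d:T. ✓
b: successors {a, f}; <>[]p -> p there: a:T, f:T. ✓
d: successors {b, d, f, h}; <>[]p -> p there: b:T, d:T, f:T, h:T. ✓
e: successors {b, e, f, g}; <>[]p -> p there: b:T, e:F, f:T, g:T. ✗
f: successors {a, b, d, e, h}; <>[]p -> p there: a:T, b:T, d:T, e:F, h:T. ✗
g: successors {a, b, h}; <>[]p -> p there: a:T, b:T, h:T. ✓
h: successors {d}; <>[]p -> p there: d:T. ✓
Satisfying worlds: {a, b, d, g, h}.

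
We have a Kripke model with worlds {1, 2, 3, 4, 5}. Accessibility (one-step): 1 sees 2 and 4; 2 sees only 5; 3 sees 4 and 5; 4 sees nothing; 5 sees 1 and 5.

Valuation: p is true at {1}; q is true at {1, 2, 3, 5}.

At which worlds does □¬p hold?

{1, 2, 3, 4}

1: successors {2, 4}; ¬p there: 2:T, 4:T. ✓
2: successors {5}; ¬p there: 5:T. ✓
3: successors {4, 5}; ¬p there: 4:T, 5:T. ✓
4: no successors, so □¬p holds vacuously. ✓
5: successors {1, 5}; ¬p there: 1:F, 5:T. ✗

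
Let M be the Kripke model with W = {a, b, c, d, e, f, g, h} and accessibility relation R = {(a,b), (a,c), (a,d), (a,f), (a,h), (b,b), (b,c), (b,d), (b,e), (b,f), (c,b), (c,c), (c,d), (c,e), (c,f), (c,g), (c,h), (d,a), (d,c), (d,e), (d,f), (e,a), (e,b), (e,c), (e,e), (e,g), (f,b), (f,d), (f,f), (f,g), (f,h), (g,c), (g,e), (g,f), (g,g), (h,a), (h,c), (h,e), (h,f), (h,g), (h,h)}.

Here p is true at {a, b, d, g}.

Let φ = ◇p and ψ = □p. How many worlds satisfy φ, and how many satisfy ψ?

For ◇p:
a: successors {b, c, d, f, h}; p there: b:T, c:F, d:T, f:F, h:F. ✓
b: successors {b, c, d, e, f}; p there: b:T, c:F, d:T, e:F, f:F. ✓
c: successors {b, c, d, e, f, g, h}; p there: b:T, c:F, d:T, e:F, f:F, g:T, h:F. ✓
d: successors {a, c, e, f}; p there: a:T, c:F, e:F, f:F. ✓
e: successors {a, b, c, e, g}; p there: a:T, b:T, c:F, e:F, g:T. ✓
f: successors {b, d, f, g, h}; p there: b:T, d:T, f:F, g:T, h:F. ✓
g: successors {c, e, f, g}; p there: c:F, e:F, f:F, g:T. ✓
h: successors {a, c, e, f, g, h}; p there: a:T, c:F, e:F, f:F, g:T, h:F. ✓
— 8 worlds.
For □p:
a: successors {b, c, d, f, h}; p there: b:T, c:F, d:T, f:F, h:F. ✗
b: successors {b, c, d, e, f}; p there: b:T, c:F, d:T, e:F, f:F. ✗
c: successors {b, c, d, e, f, g, h}; p there: b:T, c:F, d:T, e:F, f:F, g:T, h:F. ✗
d: successors {a, c, e, f}; p there: a:T, c:F, e:F, f:F. ✗
e: successors {a, b, c, e, g}; p there: a:T, b:T, c:F, e:F, g:T. ✗
f: successors {b, d, f, g, h}; p there: b:T, d:T, f:F, g:T, h:F. ✗
g: successors {c, e, f, g}; p there: c:F, e:F, f:F, g:T. ✗
h: successors {a, c, e, f, g, h}; p there: a:T, c:F, e:F, f:F, g:T, h:F. ✗
— 0 worlds.

8 and 0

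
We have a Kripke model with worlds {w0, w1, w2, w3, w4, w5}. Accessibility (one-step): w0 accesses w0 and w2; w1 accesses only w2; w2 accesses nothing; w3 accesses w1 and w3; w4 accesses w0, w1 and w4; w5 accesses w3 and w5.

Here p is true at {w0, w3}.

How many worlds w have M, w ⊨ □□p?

2

w0: successors {w0, w2}; □p there: w0:F, w2:T. ✗
w1: successors {w2}; □p there: w2:T. ✓
w2: no successors, so □□p holds vacuously. ✓
w3: successors {w1, w3}; □p there: w1:F, w3:F. ✗
w4: successors {w0, w1, w4}; □p there: w0:F, w1:F, w4:F. ✗
w5: successors {w3, w5}; □p there: w3:F, w5:F. ✗
Satisfying worlds: {w1, w2}.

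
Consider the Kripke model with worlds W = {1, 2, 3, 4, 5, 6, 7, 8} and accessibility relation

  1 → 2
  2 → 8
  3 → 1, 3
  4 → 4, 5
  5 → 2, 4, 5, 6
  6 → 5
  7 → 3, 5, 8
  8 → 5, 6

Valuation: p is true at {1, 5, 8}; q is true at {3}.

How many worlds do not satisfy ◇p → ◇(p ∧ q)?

7

1: ◇p is F, ◇(p ∧ q) is F. ✓
2: ◇p is T, ◇(p ∧ q) is F. ✗
3: ◇p is T, ◇(p ∧ q) is F. ✗
4: ◇p is T, ◇(p ∧ q) is F. ✗
5: ◇p is T, ◇(p ∧ q) is F. ✗
6: ◇p is T, ◇(p ∧ q) is F. ✗
7: ◇p is T, ◇(p ∧ q) is F. ✗
8: ◇p is T, ◇(p ∧ q) is F. ✗
Satisfying worlds: {1}.
So ◇p → ◇(p ∧ q) fails at the other 7 worlds.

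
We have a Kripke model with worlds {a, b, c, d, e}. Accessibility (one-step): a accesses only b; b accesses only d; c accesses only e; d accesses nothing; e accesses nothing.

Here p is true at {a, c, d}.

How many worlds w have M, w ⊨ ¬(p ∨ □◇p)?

a: p ∨ □◇p is T. ✗
b: p ∨ □◇p is F. ✓
c: p ∨ □◇p is T. ✗
d: p ∨ □◇p is T. ✗
e: p ∨ □◇p is T. ✗
Satisfying worlds: {b}.

1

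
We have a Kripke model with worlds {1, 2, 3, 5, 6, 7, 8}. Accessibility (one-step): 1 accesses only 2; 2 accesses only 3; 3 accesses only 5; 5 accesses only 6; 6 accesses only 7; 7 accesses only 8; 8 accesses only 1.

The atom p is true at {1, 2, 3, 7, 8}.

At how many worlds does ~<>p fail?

5

1: <>p is T. ✗
2: <>p is T. ✗
3: <>p is F. ✓
5: <>p is F. ✓
6: <>p is T. ✗
7: <>p is T. ✗
8: <>p is T. ✗
Satisfying worlds: {3, 5}.
So ~<>p fails at the other 5 worlds.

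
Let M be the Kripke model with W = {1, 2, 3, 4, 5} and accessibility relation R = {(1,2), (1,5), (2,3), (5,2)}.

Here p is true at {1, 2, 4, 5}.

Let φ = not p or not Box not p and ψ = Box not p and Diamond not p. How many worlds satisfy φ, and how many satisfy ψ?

For not p or not Box not p:
1: not p is F, not Box not p is T. ✓
2: not p is F, not Box not p is F. ✗
3: not p is T, not Box not p is F. ✓
4: not p is F, not Box not p is F. ✗
5: not p is F, not Box not p is T. ✓
— 3 worlds.
For Box not p and Diamond not p:
1: Box not p is F, Diamond not p is F. ✗
2: Box not p is T, Diamond not p is T. ✓
3: Box not p is T, Diamond not p is F. ✗
4: Box not p is T, Diamond not p is F. ✗
5: Box not p is F, Diamond not p is F. ✗
— 1 world.

3 and 1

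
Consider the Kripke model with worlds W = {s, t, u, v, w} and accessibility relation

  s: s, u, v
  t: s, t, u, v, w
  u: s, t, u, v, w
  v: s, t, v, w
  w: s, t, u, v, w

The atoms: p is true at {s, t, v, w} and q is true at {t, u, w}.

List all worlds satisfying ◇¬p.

{s, t, u, w}

s: successors {s, u, v}; ¬p there: s:F, u:T, v:F. ✓
t: successors {s, t, u, v, w}; ¬p there: s:F, t:F, u:T, v:F, w:F. ✓
u: successors {s, t, u, v, w}; ¬p there: s:F, t:F, u:T, v:F, w:F. ✓
v: successors {s, t, v, w}; ¬p there: s:F, t:F, v:F, w:F. ✗
w: successors {s, t, u, v, w}; ¬p there: s:F, t:F, u:T, v:F, w:F. ✓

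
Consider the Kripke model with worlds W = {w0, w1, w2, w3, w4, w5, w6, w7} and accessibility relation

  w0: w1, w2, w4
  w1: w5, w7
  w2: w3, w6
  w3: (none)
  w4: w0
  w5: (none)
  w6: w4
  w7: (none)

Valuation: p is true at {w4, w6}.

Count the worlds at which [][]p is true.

w0: successors {w1, w2, w4}; []p there: w1:F, w2:F, w4:F. ✗
w1: successors {w5, w7}; []p there: w5:T, w7:T. ✓
w2: successors {w3, w6}; []p there: w3:T, w6:T. ✓
w3: no successors, so [][]p holds vacuously. ✓
w4: successors {w0}; []p there: w0:F. ✗
w5: no successors, so [][]p holds vacuously. ✓
w6: successors {w4}; []p there: w4:F. ✗
w7: no successors, so [][]p holds vacuously. ✓
Satisfying worlds: {w1, w2, w3, w5, w7}.

5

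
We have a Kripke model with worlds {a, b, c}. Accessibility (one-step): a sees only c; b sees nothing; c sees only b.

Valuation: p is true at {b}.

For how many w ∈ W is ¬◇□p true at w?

a: ◇□p is T. ✗
b: ◇□p is F. ✓
c: ◇□p is T. ✗
Satisfying worlds: {b}.

1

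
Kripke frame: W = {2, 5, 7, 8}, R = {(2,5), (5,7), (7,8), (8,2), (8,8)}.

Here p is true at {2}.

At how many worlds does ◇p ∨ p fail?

2

2: ◇p is F, p is T. ✓
5: ◇p is F, p is F. ✗
7: ◇p is F, p is F. ✗
8: ◇p is T, p is F. ✓
Satisfying worlds: {2, 8}.
So ◇p ∨ p fails at the other 2 worlds.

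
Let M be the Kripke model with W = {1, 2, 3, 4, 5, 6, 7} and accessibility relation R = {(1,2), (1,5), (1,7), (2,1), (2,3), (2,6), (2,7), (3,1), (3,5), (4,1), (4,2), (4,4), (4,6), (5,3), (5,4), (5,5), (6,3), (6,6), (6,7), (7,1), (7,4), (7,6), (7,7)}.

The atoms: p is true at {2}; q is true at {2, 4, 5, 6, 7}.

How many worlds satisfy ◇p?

2

1: successors {2, 5, 7}; p there: 2:T, 5:F, 7:F. ✓
2: successors {1, 3, 6, 7}; p there: 1:F, 3:F, 6:F, 7:F. ✗
3: successors {1, 5}; p there: 1:F, 5:F. ✗
4: successors {1, 2, 4, 6}; p there: 1:F, 2:T, 4:F, 6:F. ✓
5: successors {3, 4, 5}; p there: 3:F, 4:F, 5:F. ✗
6: successors {3, 6, 7}; p there: 3:F, 6:F, 7:F. ✗
7: successors {1, 4, 6, 7}; p there: 1:F, 4:F, 6:F, 7:F. ✗
Satisfying worlds: {1, 4}.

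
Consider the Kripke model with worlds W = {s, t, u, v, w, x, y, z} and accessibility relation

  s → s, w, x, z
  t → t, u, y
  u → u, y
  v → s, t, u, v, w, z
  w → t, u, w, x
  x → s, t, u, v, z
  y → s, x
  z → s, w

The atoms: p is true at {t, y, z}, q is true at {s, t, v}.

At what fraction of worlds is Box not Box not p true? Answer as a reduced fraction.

3/8

s: successors {s, w, x, z}; not Box not p there: s:T, w:T, x:T, z:F. ✗
t: successors {t, u, y}; not Box not p there: t:T, u:T, y:F. ✗
u: successors {u, y}; not Box not p there: u:T, y:F. ✗
v: successors {s, t, u, v, w, z}; not Box not p there: s:T, t:T, u:T, v:T, w:T, z:F. ✗
w: successors {t, u, w, x}; not Box not p there: t:T, u:T, w:T, x:T. ✓
x: successors {s, t, u, v, z}; not Box not p there: s:T, t:T, u:T, v:T, z:F. ✗
y: successors {s, x}; not Box not p there: s:T, x:T. ✓
z: successors {s, w}; not Box not p there: s:T, w:T. ✓
That's 3 of 8 worlds, so 3/8.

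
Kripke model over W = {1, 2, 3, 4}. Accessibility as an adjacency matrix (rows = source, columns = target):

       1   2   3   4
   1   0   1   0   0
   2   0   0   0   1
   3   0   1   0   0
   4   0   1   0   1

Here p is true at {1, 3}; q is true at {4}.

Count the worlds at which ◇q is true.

1: successors {2}; q there: 2:F. ✗
2: successors {4}; q there: 4:T. ✓
3: successors {2}; q there: 2:F. ✗
4: successors {2, 4}; q there: 2:F, 4:T. ✓
Satisfying worlds: {2, 4}.

2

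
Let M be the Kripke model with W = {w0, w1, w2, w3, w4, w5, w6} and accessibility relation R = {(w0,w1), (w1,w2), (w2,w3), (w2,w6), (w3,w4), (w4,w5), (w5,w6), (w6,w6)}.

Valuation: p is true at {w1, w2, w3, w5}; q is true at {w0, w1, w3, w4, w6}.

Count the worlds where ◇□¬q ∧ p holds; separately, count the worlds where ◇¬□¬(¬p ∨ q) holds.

For ◇□¬q ∧ p:
w0: ◇□¬q is T, p is F. ✗
w1: ◇□¬q is F, p is T. ✗
w2: ◇□¬q is F, p is T. ✗
w3: ◇□¬q is T, p is T. ✓
w4: ◇□¬q is F, p is F. ✗
w5: ◇□¬q is F, p is T. ✗
w6: ◇□¬q is F, p is F. ✗
— 1 world.
For ◇¬□¬(¬p ∨ q):
w0: successors {w1}; ¬□¬(¬p ∨ q) there: w1:F. ✗
w1: successors {w2}; ¬□¬(¬p ∨ q) there: w2:T. ✓
w2: successors {w3, w6}; ¬□¬(¬p ∨ q) there: w3:T, w6:T. ✓
w3: successors {w4}; ¬□¬(¬p ∨ q) there: w4:F. ✗
w4: successors {w5}; ¬□¬(¬p ∨ q) there: w5:T. ✓
w5: successors {w6}; ¬□¬(¬p ∨ q) there: w6:T. ✓
w6: successors {w6}; ¬□¬(¬p ∨ q) there: w6:T. ✓
— 5 worlds.

1 and 5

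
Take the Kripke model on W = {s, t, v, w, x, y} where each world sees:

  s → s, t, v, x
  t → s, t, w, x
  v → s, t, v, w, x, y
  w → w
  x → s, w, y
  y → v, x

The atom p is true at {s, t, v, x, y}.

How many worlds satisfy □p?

s: successors {s, t, v, x}; p there: s:T, t:T, v:T, x:T. ✓
t: successors {s, t, w, x}; p there: s:T, t:T, w:F, x:T. ✗
v: successors {s, t, v, w, x, y}; p there: s:T, t:T, v:T, w:F, x:T, y:T. ✗
w: successors {w}; p there: w:F. ✗
x: successors {s, w, y}; p there: s:T, w:F, y:T. ✗
y: successors {v, x}; p there: v:T, x:T. ✓
Satisfying worlds: {s, y}.

2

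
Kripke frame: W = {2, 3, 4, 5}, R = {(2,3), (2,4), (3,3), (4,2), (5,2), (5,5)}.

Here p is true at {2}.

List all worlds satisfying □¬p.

{2, 3}

2: successors {3, 4}; ¬p there: 3:T, 4:T. ✓
3: successors {3}; ¬p there: 3:T. ✓
4: successors {2}; ¬p there: 2:F. ✗
5: successors {2, 5}; ¬p there: 2:F, 5:T. ✗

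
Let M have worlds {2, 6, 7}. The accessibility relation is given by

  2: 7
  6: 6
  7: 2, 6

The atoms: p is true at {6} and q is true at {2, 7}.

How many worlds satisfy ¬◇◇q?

2: ◇◇q is T. ✗
6: ◇◇q is F. ✓
7: ◇◇q is T. ✗
Satisfying worlds: {6}.

1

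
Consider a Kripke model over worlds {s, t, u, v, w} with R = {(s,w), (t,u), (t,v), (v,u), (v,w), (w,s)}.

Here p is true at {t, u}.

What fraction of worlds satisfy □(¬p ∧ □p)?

s: successors {w}; ¬p ∧ □p there: w:F. ✗
t: successors {u, v}; ¬p ∧ □p there: u:F, v:F. ✗
u: no successors, so □(¬p ∧ □p) holds vacuously. ✓
v: successors {u, w}; ¬p ∧ □p there: u:F, w:F. ✗
w: successors {s}; ¬p ∧ □p there: s:F. ✗
That's 1 of 5 worlds, so 1/5.

1/5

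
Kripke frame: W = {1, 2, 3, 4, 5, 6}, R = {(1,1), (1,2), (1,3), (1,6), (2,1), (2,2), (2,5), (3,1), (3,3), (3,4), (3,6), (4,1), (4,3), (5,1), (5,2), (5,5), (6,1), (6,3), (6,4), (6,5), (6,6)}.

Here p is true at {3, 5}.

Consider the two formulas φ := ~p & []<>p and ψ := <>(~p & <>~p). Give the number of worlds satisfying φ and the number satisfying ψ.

For ~p & []<>p:
1: ~p is T, []<>p is T. ✓
2: ~p is T, []<>p is T. ✓
3: ~p is F, []<>p is T. ✗
4: ~p is T, []<>p is T. ✓
5: ~p is F, []<>p is T. ✗
6: ~p is T, []<>p is T. ✓
— 4 worlds.
For <>(~p & <>~p):
1: successors {1, 2, 3, 6}; ~p & <>~p there: 1:T, 2:T, 3:F, 6:T. ✓
2: successors {1, 2, 5}; ~p & <>~p there: 1:T, 2:T, 5:F. ✓
3: successors {1, 3, 4, 6}; ~p & <>~p there: 1:T, 3:F, 4:T, 6:T. ✓
4: successors {1, 3}; ~p & <>~p there: 1:T, 3:F. ✓
5: successors {1, 2, 5}; ~p & <>~p there: 1:T, 2:T, 5:F. ✓
6: successors {1, 3, 4, 5, 6}; ~p & <>~p there: 1:T, 3:F, 4:T, 5:F, 6:T. ✓
— 6 worlds.

4 and 6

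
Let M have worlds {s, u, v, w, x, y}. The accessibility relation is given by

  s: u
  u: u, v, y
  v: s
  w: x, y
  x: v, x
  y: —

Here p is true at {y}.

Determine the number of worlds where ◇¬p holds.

5

s: successors {u}; ¬p there: u:T. ✓
u: successors {u, v, y}; ¬p there: u:T, v:T, y:F. ✓
v: successors {s}; ¬p there: s:T. ✓
w: successors {x, y}; ¬p there: x:T, y:F. ✓
x: successors {v, x}; ¬p there: v:T, x:T. ✓
y: no successors, so ◇¬p fails. ✗
Satisfying worlds: {s, u, v, w, x}.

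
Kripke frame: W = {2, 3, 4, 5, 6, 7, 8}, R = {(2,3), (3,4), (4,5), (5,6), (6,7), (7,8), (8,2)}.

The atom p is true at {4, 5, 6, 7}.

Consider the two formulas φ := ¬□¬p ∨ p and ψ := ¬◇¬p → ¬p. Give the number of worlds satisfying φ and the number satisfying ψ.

5 and 4

For ¬□¬p ∨ p:
2: ¬□¬p is F, p is F. ✗
3: ¬□¬p is T, p is F. ✓
4: ¬□¬p is T, p is T. ✓
5: ¬□¬p is T, p is T. ✓
6: ¬□¬p is T, p is T. ✓
7: ¬□¬p is F, p is T. ✓
8: ¬□¬p is F, p is F. ✗
— 5 worlds.
For ¬◇¬p → ¬p:
2: ¬◇¬p is F, ¬p is T. ✓
3: ¬◇¬p is T, ¬p is T. ✓
4: ¬◇¬p is T, ¬p is F. ✗
5: ¬◇¬p is T, ¬p is F. ✗
6: ¬◇¬p is T, ¬p is F. ✗
7: ¬◇¬p is F, ¬p is F. ✓
8: ¬◇¬p is F, ¬p is T. ✓
— 4 worlds.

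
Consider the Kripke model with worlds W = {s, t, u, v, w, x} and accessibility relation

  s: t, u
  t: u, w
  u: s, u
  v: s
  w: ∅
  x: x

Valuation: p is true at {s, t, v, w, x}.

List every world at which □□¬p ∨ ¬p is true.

{u, w}

s: □□¬p is F, ¬p is F. ✗
t: □□¬p is F, ¬p is F. ✗
u: □□¬p is F, ¬p is T. ✓
v: □□¬p is F, ¬p is F. ✗
w: □□¬p is T, ¬p is F. ✓
x: □□¬p is F, ¬p is F. ✗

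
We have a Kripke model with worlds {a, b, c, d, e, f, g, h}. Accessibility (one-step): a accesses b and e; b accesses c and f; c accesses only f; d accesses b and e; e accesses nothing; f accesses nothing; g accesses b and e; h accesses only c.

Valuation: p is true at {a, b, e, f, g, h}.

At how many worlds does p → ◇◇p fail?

2

a: p is T, ◇◇p is T. ✓
b: p is T, ◇◇p is T. ✓
c: p is F, ◇◇p is F. ✓
d: p is F, ◇◇p is T. ✓
e: p is T, ◇◇p is F. ✗
f: p is T, ◇◇p is F. ✗
g: p is T, ◇◇p is T. ✓
h: p is T, ◇◇p is T. ✓
Satisfying worlds: {a, b, c, d, g, h}.
So p → ◇◇p fails at the other 2 worlds.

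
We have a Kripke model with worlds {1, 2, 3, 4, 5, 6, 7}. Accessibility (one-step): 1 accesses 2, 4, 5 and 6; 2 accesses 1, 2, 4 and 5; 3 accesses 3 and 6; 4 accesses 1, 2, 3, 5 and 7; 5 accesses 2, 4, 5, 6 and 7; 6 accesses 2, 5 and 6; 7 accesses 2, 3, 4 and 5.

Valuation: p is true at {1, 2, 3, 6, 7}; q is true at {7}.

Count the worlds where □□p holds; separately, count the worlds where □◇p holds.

0 and 7

For □□p:
1: successors {2, 4, 5, 6}; □p there: 2:F, 4:F, 5:F, 6:F. ✗
2: successors {1, 2, 4, 5}; □p there: 1:F, 2:F, 4:F, 5:F. ✗
3: successors {3, 6}; □p there: 3:T, 6:F. ✗
4: successors {1, 2, 3, 5, 7}; □p there: 1:F, 2:F, 3:T, 5:F, 7:F. ✗
5: successors {2, 4, 5, 6, 7}; □p there: 2:F, 4:F, 5:F, 6:F, 7:F. ✗
6: successors {2, 5, 6}; □p there: 2:F, 5:F, 6:F. ✗
7: successors {2, 3, 4, 5}; □p there: 2:F, 3:T, 4:F, 5:F. ✗
— 0 worlds.
For □◇p:
1: successors {2, 4, 5, 6}; ◇p there: 2:T, 4:T, 5:T, 6:T. ✓
2: successors {1, 2, 4, 5}; ◇p there: 1:T, 2:T, 4:T, 5:T. ✓
3: successors {3, 6}; ◇p there: 3:T, 6:T. ✓
4: successors {1, 2, 3, 5, 7}; ◇p there: 1:T, 2:T, 3:T, 5:T, 7:T. ✓
5: successors {2, 4, 5, 6, 7}; ◇p there: 2:T, 4:T, 5:T, 6:T, 7:T. ✓
6: successors {2, 5, 6}; ◇p there: 2:T, 5:T, 6:T. ✓
7: successors {2, 3, 4, 5}; ◇p there: 2:T, 3:T, 4:T, 5:T. ✓
— 7 worlds.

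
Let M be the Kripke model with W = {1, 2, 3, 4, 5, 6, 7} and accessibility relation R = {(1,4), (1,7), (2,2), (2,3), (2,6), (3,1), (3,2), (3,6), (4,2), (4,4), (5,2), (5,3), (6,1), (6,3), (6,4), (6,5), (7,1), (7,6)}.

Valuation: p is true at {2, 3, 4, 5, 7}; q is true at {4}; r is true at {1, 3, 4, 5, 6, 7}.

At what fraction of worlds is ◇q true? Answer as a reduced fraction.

1: successors {4, 7}; q there: 4:T, 7:F. ✓
2: successors {2, 3, 6}; q there: 2:F, 3:F, 6:F. ✗
3: successors {1, 2, 6}; q there: 1:F, 2:F, 6:F. ✗
4: successors {2, 4}; q there: 2:F, 4:T. ✓
5: successors {2, 3}; q there: 2:F, 3:F. ✗
6: successors {1, 3, 4, 5}; q there: 1:F, 3:F, 4:T, 5:F. ✓
7: successors {1, 6}; q there: 1:F, 6:F. ✗
That's 3 of 7 worlds, so 3/7.

3/7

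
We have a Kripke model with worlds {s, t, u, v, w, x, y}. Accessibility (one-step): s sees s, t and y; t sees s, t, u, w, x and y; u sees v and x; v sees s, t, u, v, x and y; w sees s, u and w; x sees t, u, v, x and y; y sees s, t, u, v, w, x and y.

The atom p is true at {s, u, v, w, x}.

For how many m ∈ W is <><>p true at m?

s: successors {s, t, y}; <>p there: s:T, t:T, y:T. ✓
t: successors {s, t, u, w, x, y}; <>p there: s:T, t:T, u:T, w:T, x:T, y:T. ✓
u: successors {v, x}; <>p there: v:T, x:T. ✓
v: successors {s, t, u, v, x, y}; <>p there: s:T, t:T, u:T, v:T, x:T, y:T. ✓
w: successors {s, u, w}; <>p there: s:T, u:T, w:T. ✓
x: successors {t, u, v, x, y}; <>p there: t:T, u:T, v:T, x:T, y:T. ✓
y: successors {s, t, u, v, w, x, y}; <>p there: s:T, t:T, u:T, v:T, w:T, x:T, y:T. ✓
Satisfying worlds: {s, t, u, v, w, x, y}.

7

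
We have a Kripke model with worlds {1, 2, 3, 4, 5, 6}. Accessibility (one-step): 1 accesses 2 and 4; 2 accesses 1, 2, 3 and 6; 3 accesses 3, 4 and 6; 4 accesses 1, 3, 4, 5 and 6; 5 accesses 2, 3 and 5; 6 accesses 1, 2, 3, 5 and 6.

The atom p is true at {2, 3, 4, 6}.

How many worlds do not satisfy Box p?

1: successors {2, 4}; p there: 2:T, 4:T. ✓
2: successors {1, 2, 3, 6}; p there: 1:F, 2:T, 3:T, 6:T. ✗
3: successors {3, 4, 6}; p there: 3:T, 4:T, 6:T. ✓
4: successors {1, 3, 4, 5, 6}; p there: 1:F, 3:T, 4:T, 5:F, 6:T. ✗
5: successors {2, 3, 5}; p there: 2:T, 3:T, 5:F. ✗
6: successors {1, 2, 3, 5, 6}; p there: 1:F, 2:T, 3:T, 5:F, 6:T. ✗
Satisfying worlds: {1, 3}.
So Box p fails at the other 4 worlds.

4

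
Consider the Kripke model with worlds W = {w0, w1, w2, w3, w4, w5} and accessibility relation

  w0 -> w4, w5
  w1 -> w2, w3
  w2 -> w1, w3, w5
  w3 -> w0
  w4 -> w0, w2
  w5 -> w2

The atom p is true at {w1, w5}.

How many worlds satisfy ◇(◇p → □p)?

w0: successors {w4, w5}; ◇p → □p there: w4:T, w5:T. ✓
w1: successors {w2, w3}; ◇p → □p there: w2:F, w3:T. ✓
w2: successors {w1, w3, w5}; ◇p → □p there: w1:T, w3:T, w5:T. ✓
w3: successors {w0}; ◇p → □p there: w0:F. ✗
w4: successors {w0, w2}; ◇p → □p there: w0:F, w2:F. ✗
w5: successors {w2}; ◇p → □p there: w2:F. ✗
Satisfying worlds: {w0, w1, w2}.

3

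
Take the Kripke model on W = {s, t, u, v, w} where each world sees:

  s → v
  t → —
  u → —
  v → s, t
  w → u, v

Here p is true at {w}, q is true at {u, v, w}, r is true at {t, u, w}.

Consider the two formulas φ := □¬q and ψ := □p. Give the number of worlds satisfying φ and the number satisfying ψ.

3 and 2

For □¬q:
s: successors {v}; ¬q there: v:F. ✗
t: no successors, so □¬q holds vacuously. ✓
u: no successors, so □¬q holds vacuously. ✓
v: successors {s, t}; ¬q there: s:T, t:T. ✓
w: successors {u, v}; ¬q there: u:F, v:F. ✗
— 3 worlds.
For □p:
s: successors {v}; p there: v:F. ✗
t: no successors, so □p holds vacuously. ✓
u: no successors, so □p holds vacuously. ✓
v: successors {s, t}; p there: s:F, t:F. ✗
w: successors {u, v}; p there: u:F, v:F. ✗
— 2 worlds.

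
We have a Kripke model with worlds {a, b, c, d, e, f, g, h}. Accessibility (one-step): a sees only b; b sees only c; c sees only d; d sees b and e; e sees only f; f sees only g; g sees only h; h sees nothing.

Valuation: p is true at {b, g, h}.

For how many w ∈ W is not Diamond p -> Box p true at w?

a: not Diamond p is F, Box p is T. ✓
b: not Diamond p is T, Box p is F. ✗
c: not Diamond p is T, Box p is F. ✗
d: not Diamond p is F, Box p is F. ✓
e: not Diamond p is T, Box p is F. ✗
f: not Diamond p is F, Box p is T. ✓
g: not Diamond p is F, Box p is T. ✓
h: not Diamond p is T, Box p is T. ✓
Satisfying worlds: {a, d, f, g, h}.

5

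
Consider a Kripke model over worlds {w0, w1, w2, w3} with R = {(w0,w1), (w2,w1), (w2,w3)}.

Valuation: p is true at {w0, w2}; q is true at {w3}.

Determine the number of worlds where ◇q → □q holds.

w0: ◇q is F, □q is F. ✓
w1: ◇q is F, □q is T. ✓
w2: ◇q is T, □q is F. ✗
w3: ◇q is F, □q is T. ✓
Satisfying worlds: {w0, w1, w3}.

3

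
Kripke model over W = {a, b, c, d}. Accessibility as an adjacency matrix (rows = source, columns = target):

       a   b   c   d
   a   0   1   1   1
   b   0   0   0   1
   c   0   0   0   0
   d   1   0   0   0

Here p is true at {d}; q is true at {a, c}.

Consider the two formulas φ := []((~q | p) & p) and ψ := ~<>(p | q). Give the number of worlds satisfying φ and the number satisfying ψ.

2 and 1

For []((~q | p) & p):
a: successors {b, c, d}; (~q | p) & p there: b:F, c:F, d:T. ✗
b: successors {d}; (~q | p) & p there: d:T. ✓
c: no successors, so []((~q | p) & p) holds vacuously. ✓
d: successors {a}; (~q | p) & p there: a:F. ✗
— 2 worlds.
For ~<>(p | q):
a: <>(p | q) is T. ✗
b: <>(p | q) is T. ✗
c: <>(p | q) is F. ✓
d: <>(p | q) is T. ✗
— 1 world.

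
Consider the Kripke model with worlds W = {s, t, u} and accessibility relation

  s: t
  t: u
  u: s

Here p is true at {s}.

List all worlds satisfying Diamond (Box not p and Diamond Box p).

{s}

s: successors {t}; Box not p and Diamond Box p there: t:T. ✓
t: successors {u}; Box not p and Diamond Box p there: u:F. ✗
u: successors {s}; Box not p and Diamond Box p there: s:F. ✗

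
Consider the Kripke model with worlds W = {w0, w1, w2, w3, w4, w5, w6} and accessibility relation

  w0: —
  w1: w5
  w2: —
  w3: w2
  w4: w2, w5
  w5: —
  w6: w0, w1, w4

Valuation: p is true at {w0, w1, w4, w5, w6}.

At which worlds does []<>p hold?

w0: no successors, so []<>p holds vacuously. ✓
w1: successors {w5}; <>p there: w5:F. ✗
w2: no successors, so []<>p holds vacuously. ✓
w3: successors {w2}; <>p there: w2:F. ✗
w4: successors {w2, w5}; <>p there: w2:F, w5:F. ✗
w5: no successors, so []<>p holds vacuously. ✓
w6: successors {w0, w1, w4}; <>p there: w0:F, w1:T, w4:T. ✗

{w0, w2, w5}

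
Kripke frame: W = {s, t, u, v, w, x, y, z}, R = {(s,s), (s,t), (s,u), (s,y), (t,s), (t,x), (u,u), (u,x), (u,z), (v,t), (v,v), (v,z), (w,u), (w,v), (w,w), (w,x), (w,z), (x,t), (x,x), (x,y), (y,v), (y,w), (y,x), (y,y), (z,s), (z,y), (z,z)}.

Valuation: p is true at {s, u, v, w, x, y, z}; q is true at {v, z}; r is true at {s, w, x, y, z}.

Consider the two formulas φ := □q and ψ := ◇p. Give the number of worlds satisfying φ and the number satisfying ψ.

0 and 8

For □q:
s: successors {s, t, u, y}; q there: s:F, t:F, u:F, y:F. ✗
t: successors {s, x}; q there: s:F, x:F. ✗
u: successors {u, x, z}; q there: u:F, x:F, z:T. ✗
v: successors {t, v, z}; q there: t:F, v:T, z:T. ✗
w: successors {u, v, w, x, z}; q there: u:F, v:T, w:F, x:F, z:T. ✗
x: successors {t, x, y}; q there: t:F, x:F, y:F. ✗
y: successors {v, w, x, y}; q there: v:T, w:F, x:F, y:F. ✗
z: successors {s, y, z}; q there: s:F, y:F, z:T. ✗
— 0 worlds.
For ◇p:
s: successors {s, t, u, y}; p there: s:T, t:F, u:T, y:T. ✓
t: successors {s, x}; p there: s:T, x:T. ✓
u: successors {u, x, z}; p there: u:T, x:T, z:T. ✓
v: successors {t, v, z}; p there: t:F, v:T, z:T. ✓
w: successors {u, v, w, x, z}; p there: u:T, v:T, w:T, x:T, z:T. ✓
x: successors {t, x, y}; p there: t:F, x:T, y:T. ✓
y: successors {v, w, x, y}; p there: v:T, w:T, x:T, y:T. ✓
z: successors {s, y, z}; p there: s:T, y:T, z:T. ✓
— 8 worlds.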